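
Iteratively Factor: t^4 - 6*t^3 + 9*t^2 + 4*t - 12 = (t - 2)*(t^3 - 4*t^2 + t + 6) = (t - 3)*(t - 2)*(t^2 - t - 2) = (t - 3)*(t - 2)*(t + 1)*(t - 2)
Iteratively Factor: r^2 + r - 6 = (r + 3)*(r - 2)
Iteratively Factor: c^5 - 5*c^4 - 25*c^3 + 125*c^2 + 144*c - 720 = (c + 3)*(c^4 - 8*c^3 - c^2 + 128*c - 240) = (c + 3)*(c + 4)*(c^3 - 12*c^2 + 47*c - 60) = (c - 5)*(c + 3)*(c + 4)*(c^2 - 7*c + 12) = (c - 5)*(c - 3)*(c + 3)*(c + 4)*(c - 4)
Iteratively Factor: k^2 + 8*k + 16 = (k + 4)*(k + 4)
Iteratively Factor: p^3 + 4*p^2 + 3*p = (p + 3)*(p^2 + p) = p*(p + 3)*(p + 1)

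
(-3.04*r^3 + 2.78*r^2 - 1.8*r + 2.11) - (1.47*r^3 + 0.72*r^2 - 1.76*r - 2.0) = -4.51*r^3 + 2.06*r^2 - 0.04*r + 4.11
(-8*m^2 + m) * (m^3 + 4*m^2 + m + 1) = -8*m^5 - 31*m^4 - 4*m^3 - 7*m^2 + m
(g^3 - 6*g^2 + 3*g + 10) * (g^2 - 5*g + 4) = g^5 - 11*g^4 + 37*g^3 - 29*g^2 - 38*g + 40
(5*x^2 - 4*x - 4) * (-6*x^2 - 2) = -30*x^4 + 24*x^3 + 14*x^2 + 8*x + 8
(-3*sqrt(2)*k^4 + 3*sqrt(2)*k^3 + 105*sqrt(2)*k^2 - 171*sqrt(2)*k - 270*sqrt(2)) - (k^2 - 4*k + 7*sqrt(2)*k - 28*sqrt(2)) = -3*sqrt(2)*k^4 + 3*sqrt(2)*k^3 - k^2 + 105*sqrt(2)*k^2 - 178*sqrt(2)*k + 4*k - 242*sqrt(2)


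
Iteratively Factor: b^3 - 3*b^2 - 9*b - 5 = (b + 1)*(b^2 - 4*b - 5) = (b - 5)*(b + 1)*(b + 1)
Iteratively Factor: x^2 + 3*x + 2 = (x + 1)*(x + 2)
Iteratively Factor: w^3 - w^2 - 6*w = (w)*(w^2 - w - 6) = w*(w - 3)*(w + 2)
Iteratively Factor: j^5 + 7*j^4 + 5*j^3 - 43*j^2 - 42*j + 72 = (j - 2)*(j^4 + 9*j^3 + 23*j^2 + 3*j - 36) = (j - 2)*(j - 1)*(j^3 + 10*j^2 + 33*j + 36) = (j - 2)*(j - 1)*(j + 3)*(j^2 + 7*j + 12) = (j - 2)*(j - 1)*(j + 3)^2*(j + 4)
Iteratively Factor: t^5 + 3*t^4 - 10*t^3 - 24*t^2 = (t - 3)*(t^4 + 6*t^3 + 8*t^2) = (t - 3)*(t + 2)*(t^3 + 4*t^2) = (t - 3)*(t + 2)*(t + 4)*(t^2) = t*(t - 3)*(t + 2)*(t + 4)*(t)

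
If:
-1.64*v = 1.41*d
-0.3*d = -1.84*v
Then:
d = 0.00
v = 0.00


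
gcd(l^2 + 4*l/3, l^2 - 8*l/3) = l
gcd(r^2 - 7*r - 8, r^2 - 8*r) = r - 8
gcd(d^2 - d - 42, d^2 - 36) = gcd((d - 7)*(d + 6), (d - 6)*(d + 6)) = d + 6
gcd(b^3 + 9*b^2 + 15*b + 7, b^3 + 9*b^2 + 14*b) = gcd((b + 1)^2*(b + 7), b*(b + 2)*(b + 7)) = b + 7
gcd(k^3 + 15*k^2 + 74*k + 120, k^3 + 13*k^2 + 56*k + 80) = k^2 + 9*k + 20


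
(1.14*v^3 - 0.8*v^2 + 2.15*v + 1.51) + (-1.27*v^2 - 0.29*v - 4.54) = 1.14*v^3 - 2.07*v^2 + 1.86*v - 3.03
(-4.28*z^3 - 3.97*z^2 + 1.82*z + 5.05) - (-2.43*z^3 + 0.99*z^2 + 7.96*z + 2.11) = -1.85*z^3 - 4.96*z^2 - 6.14*z + 2.94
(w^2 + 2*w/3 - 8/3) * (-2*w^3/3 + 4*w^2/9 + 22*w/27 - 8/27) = -2*w^5/3 + 26*w^3/9 - 76*w^2/81 - 64*w/27 + 64/81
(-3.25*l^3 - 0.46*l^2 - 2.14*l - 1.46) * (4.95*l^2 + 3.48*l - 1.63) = -16.0875*l^5 - 13.587*l^4 - 6.8963*l^3 - 13.9244*l^2 - 1.5926*l + 2.3798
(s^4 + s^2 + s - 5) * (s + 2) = s^5 + 2*s^4 + s^3 + 3*s^2 - 3*s - 10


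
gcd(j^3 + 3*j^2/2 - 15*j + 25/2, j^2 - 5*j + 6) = 1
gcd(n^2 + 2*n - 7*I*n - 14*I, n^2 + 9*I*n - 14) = 1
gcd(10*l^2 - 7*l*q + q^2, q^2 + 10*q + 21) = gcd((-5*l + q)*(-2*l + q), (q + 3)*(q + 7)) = 1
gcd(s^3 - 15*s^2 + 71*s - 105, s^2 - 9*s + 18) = s - 3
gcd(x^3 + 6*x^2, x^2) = x^2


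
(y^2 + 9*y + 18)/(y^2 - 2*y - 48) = (y + 3)/(y - 8)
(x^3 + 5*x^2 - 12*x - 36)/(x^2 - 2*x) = (x^3 + 5*x^2 - 12*x - 36)/(x*(x - 2))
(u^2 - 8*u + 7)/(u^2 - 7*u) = (u - 1)/u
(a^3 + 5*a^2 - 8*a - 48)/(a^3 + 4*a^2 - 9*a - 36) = (a + 4)/(a + 3)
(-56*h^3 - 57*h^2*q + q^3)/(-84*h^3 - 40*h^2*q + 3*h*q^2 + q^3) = (-8*h^2 - 7*h*q + q^2)/(-12*h^2 - 4*h*q + q^2)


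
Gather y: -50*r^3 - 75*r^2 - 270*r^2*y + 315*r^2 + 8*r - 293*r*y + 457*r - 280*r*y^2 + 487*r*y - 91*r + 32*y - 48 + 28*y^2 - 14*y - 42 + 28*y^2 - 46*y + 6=-50*r^3 + 240*r^2 + 374*r + y^2*(56 - 280*r) + y*(-270*r^2 + 194*r - 28) - 84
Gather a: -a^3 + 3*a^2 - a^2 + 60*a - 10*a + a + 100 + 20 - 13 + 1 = -a^3 + 2*a^2 + 51*a + 108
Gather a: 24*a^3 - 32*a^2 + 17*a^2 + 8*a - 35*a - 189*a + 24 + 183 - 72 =24*a^3 - 15*a^2 - 216*a + 135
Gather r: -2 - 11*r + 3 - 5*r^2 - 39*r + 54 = -5*r^2 - 50*r + 55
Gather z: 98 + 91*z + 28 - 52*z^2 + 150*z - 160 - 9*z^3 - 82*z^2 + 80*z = -9*z^3 - 134*z^2 + 321*z - 34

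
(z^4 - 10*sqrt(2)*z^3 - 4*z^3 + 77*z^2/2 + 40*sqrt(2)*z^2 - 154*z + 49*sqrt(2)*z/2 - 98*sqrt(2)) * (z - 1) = z^5 - 10*sqrt(2)*z^4 - 5*z^4 + 85*z^3/2 + 50*sqrt(2)*z^3 - 385*z^2/2 - 31*sqrt(2)*z^2/2 - 245*sqrt(2)*z/2 + 154*z + 98*sqrt(2)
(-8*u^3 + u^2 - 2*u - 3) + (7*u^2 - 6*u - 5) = -8*u^3 + 8*u^2 - 8*u - 8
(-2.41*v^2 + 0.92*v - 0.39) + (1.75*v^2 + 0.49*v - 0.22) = -0.66*v^2 + 1.41*v - 0.61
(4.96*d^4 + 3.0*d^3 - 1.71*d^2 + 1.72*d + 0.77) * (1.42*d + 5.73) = 7.0432*d^5 + 32.6808*d^4 + 14.7618*d^3 - 7.3559*d^2 + 10.949*d + 4.4121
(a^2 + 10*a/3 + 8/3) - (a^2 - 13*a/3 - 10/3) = 23*a/3 + 6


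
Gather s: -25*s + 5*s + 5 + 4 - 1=8 - 20*s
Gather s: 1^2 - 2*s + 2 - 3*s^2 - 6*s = -3*s^2 - 8*s + 3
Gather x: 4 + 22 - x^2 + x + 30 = -x^2 + x + 56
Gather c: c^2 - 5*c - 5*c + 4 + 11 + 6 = c^2 - 10*c + 21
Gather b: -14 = -14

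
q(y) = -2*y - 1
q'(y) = -2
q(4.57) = -10.14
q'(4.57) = -2.00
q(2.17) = -5.34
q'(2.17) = -2.00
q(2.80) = -6.60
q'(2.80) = -2.00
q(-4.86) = 8.72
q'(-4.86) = -2.00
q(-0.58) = 0.16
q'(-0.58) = -2.00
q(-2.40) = 3.80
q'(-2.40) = -2.00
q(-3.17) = 5.34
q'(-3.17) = -2.00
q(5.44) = -11.88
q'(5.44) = -2.00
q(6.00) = -13.00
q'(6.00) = -2.00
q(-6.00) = 11.00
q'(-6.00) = -2.00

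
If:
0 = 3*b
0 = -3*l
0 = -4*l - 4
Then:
No Solution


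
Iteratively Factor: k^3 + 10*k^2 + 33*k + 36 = (k + 4)*(k^2 + 6*k + 9) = (k + 3)*(k + 4)*(k + 3)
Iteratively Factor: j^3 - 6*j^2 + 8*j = (j)*(j^2 - 6*j + 8) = j*(j - 2)*(j - 4)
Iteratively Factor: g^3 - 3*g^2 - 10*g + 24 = (g + 3)*(g^2 - 6*g + 8) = (g - 2)*(g + 3)*(g - 4)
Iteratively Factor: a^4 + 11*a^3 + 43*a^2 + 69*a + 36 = (a + 4)*(a^3 + 7*a^2 + 15*a + 9) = (a + 3)*(a + 4)*(a^2 + 4*a + 3) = (a + 1)*(a + 3)*(a + 4)*(a + 3)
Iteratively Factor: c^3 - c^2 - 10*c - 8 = (c + 1)*(c^2 - 2*c - 8) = (c + 1)*(c + 2)*(c - 4)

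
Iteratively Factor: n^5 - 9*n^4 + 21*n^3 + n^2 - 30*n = (n - 2)*(n^4 - 7*n^3 + 7*n^2 + 15*n) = (n - 5)*(n - 2)*(n^3 - 2*n^2 - 3*n) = (n - 5)*(n - 2)*(n + 1)*(n^2 - 3*n) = (n - 5)*(n - 3)*(n - 2)*(n + 1)*(n)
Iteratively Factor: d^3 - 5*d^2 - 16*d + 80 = (d - 4)*(d^2 - d - 20) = (d - 4)*(d + 4)*(d - 5)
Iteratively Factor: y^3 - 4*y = (y)*(y^2 - 4) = y*(y - 2)*(y + 2)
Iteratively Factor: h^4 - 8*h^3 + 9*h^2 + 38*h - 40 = (h + 2)*(h^3 - 10*h^2 + 29*h - 20) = (h - 5)*(h + 2)*(h^2 - 5*h + 4) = (h - 5)*(h - 4)*(h + 2)*(h - 1)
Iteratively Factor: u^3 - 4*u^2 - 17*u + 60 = (u + 4)*(u^2 - 8*u + 15) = (u - 3)*(u + 4)*(u - 5)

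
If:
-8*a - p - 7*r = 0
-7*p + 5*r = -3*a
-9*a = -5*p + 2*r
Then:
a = 0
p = 0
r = 0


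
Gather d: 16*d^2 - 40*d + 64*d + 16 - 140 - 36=16*d^2 + 24*d - 160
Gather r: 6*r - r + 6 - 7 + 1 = 5*r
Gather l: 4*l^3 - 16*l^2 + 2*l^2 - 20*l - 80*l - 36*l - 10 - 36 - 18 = 4*l^3 - 14*l^2 - 136*l - 64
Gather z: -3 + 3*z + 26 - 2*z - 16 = z + 7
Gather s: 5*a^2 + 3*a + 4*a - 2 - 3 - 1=5*a^2 + 7*a - 6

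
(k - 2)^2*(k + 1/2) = k^3 - 7*k^2/2 + 2*k + 2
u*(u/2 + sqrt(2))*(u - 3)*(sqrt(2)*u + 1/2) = sqrt(2)*u^4/2 - 3*sqrt(2)*u^3/2 + 9*u^3/4 - 27*u^2/4 + sqrt(2)*u^2/2 - 3*sqrt(2)*u/2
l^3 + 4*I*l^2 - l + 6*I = (l - I)*(l + 2*I)*(l + 3*I)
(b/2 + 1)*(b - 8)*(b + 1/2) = b^3/2 - 11*b^2/4 - 19*b/2 - 4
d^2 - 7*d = d*(d - 7)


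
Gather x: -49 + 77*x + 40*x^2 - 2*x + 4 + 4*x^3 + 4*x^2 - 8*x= 4*x^3 + 44*x^2 + 67*x - 45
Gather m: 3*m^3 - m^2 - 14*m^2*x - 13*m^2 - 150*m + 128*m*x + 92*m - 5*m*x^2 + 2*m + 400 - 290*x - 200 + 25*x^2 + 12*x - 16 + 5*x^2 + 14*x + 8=3*m^3 + m^2*(-14*x - 14) + m*(-5*x^2 + 128*x - 56) + 30*x^2 - 264*x + 192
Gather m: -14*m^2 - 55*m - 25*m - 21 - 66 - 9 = -14*m^2 - 80*m - 96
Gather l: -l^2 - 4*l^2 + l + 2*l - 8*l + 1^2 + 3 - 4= -5*l^2 - 5*l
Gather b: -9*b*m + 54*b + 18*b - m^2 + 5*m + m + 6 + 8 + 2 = b*(72 - 9*m) - m^2 + 6*m + 16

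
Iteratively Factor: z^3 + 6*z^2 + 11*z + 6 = (z + 3)*(z^2 + 3*z + 2) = (z + 2)*(z + 3)*(z + 1)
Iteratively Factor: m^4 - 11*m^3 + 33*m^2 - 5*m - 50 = (m - 5)*(m^3 - 6*m^2 + 3*m + 10) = (m - 5)*(m + 1)*(m^2 - 7*m + 10) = (m - 5)*(m - 2)*(m + 1)*(m - 5)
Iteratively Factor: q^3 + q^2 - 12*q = (q)*(q^2 + q - 12) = q*(q - 3)*(q + 4)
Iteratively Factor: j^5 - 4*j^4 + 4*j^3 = (j)*(j^4 - 4*j^3 + 4*j^2) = j^2*(j^3 - 4*j^2 + 4*j) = j^3*(j^2 - 4*j + 4) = j^3*(j - 2)*(j - 2)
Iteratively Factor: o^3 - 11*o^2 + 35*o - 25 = (o - 1)*(o^2 - 10*o + 25) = (o - 5)*(o - 1)*(o - 5)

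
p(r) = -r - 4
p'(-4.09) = -1.00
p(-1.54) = -2.46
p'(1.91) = -1.00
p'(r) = -1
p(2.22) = -6.22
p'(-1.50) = -1.00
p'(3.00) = -1.00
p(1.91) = -5.91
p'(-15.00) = -1.00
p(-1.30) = -2.70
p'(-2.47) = -1.00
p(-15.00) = 11.00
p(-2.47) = -1.53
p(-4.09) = 0.09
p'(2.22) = -1.00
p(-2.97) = -1.03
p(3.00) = -7.00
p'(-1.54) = -1.00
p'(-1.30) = -1.00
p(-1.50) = -2.50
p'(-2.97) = -1.00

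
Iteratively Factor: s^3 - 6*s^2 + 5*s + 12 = (s - 3)*(s^2 - 3*s - 4) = (s - 4)*(s - 3)*(s + 1)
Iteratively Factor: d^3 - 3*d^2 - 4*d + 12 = (d - 2)*(d^2 - d - 6) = (d - 2)*(d + 2)*(d - 3)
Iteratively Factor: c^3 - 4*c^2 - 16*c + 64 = (c - 4)*(c^2 - 16) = (c - 4)^2*(c + 4)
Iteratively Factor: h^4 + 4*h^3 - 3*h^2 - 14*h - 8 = (h + 4)*(h^3 - 3*h - 2) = (h - 2)*(h + 4)*(h^2 + 2*h + 1) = (h - 2)*(h + 1)*(h + 4)*(h + 1)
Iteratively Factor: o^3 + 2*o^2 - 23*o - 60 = (o - 5)*(o^2 + 7*o + 12) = (o - 5)*(o + 4)*(o + 3)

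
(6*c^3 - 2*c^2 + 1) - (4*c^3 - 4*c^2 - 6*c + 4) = 2*c^3 + 2*c^2 + 6*c - 3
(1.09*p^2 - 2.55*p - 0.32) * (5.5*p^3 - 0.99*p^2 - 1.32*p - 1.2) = 5.995*p^5 - 15.1041*p^4 - 0.674300000000001*p^3 + 2.3748*p^2 + 3.4824*p + 0.384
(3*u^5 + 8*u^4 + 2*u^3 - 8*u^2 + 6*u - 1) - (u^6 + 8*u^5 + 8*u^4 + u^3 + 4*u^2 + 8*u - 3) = -u^6 - 5*u^5 + u^3 - 12*u^2 - 2*u + 2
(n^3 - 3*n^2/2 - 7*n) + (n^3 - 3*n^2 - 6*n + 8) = 2*n^3 - 9*n^2/2 - 13*n + 8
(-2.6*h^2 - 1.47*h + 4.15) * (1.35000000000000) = -3.51*h^2 - 1.9845*h + 5.6025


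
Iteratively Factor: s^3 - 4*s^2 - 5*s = (s - 5)*(s^2 + s) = s*(s - 5)*(s + 1)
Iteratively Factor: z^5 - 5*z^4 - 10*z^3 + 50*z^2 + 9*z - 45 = (z + 3)*(z^4 - 8*z^3 + 14*z^2 + 8*z - 15) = (z + 1)*(z + 3)*(z^3 - 9*z^2 + 23*z - 15) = (z - 1)*(z + 1)*(z + 3)*(z^2 - 8*z + 15) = (z - 5)*(z - 1)*(z + 1)*(z + 3)*(z - 3)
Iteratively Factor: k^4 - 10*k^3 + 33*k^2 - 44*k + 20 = (k - 1)*(k^3 - 9*k^2 + 24*k - 20) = (k - 5)*(k - 1)*(k^2 - 4*k + 4) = (k - 5)*(k - 2)*(k - 1)*(k - 2)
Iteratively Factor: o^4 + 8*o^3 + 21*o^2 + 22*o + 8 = (o + 2)*(o^3 + 6*o^2 + 9*o + 4) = (o + 2)*(o + 4)*(o^2 + 2*o + 1) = (o + 1)*(o + 2)*(o + 4)*(o + 1)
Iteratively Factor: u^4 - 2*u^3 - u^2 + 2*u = (u - 2)*(u^3 - u) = (u - 2)*(u + 1)*(u^2 - u) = u*(u - 2)*(u + 1)*(u - 1)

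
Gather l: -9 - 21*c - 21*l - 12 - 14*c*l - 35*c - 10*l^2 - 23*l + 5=-56*c - 10*l^2 + l*(-14*c - 44) - 16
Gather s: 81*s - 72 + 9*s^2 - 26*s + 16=9*s^2 + 55*s - 56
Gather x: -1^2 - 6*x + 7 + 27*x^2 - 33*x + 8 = 27*x^2 - 39*x + 14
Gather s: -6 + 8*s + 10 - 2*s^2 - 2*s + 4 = -2*s^2 + 6*s + 8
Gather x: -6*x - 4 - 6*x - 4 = -12*x - 8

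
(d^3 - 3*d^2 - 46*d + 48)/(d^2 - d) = d - 2 - 48/d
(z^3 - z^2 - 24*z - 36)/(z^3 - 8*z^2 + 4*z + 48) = (z + 3)/(z - 4)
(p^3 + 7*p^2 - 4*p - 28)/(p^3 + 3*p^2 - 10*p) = (p^2 + 9*p + 14)/(p*(p + 5))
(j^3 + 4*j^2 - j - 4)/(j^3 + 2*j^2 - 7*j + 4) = (j + 1)/(j - 1)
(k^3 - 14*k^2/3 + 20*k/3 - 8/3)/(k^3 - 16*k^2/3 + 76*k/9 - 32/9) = 3*(k - 2)/(3*k - 8)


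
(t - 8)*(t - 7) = t^2 - 15*t + 56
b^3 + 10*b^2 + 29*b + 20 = (b + 1)*(b + 4)*(b + 5)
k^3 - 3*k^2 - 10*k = k*(k - 5)*(k + 2)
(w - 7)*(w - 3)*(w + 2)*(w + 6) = w^4 - 2*w^3 - 47*w^2 + 48*w + 252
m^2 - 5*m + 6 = (m - 3)*(m - 2)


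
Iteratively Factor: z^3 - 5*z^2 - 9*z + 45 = (z - 5)*(z^2 - 9) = (z - 5)*(z - 3)*(z + 3)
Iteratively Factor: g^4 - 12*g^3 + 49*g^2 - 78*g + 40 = (g - 4)*(g^3 - 8*g^2 + 17*g - 10) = (g - 4)*(g - 2)*(g^2 - 6*g + 5) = (g - 4)*(g - 2)*(g - 1)*(g - 5)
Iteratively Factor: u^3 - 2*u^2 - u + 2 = (u - 1)*(u^2 - u - 2) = (u - 2)*(u - 1)*(u + 1)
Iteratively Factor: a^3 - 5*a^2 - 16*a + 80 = (a - 4)*(a^2 - a - 20) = (a - 5)*(a - 4)*(a + 4)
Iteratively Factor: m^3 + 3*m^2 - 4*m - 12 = (m + 3)*(m^2 - 4) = (m - 2)*(m + 3)*(m + 2)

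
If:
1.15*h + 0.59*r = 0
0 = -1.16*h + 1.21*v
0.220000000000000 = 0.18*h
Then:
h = 1.22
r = -2.38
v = 1.17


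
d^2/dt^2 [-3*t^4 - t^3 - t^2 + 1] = -36*t^2 - 6*t - 2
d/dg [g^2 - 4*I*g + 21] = 2*g - 4*I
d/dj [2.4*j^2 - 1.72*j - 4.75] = 4.8*j - 1.72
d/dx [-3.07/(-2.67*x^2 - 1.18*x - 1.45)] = (-16.3938*x - 3.6226)/(2.67*x^2 + 1.18*x + 1.45)^2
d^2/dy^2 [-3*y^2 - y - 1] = -6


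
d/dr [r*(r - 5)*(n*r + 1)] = 3*n*r^2 - 10*n*r + 2*r - 5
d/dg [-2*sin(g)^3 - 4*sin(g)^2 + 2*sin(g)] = 2*(-3*sin(g)^2 - 4*sin(g) + 1)*cos(g)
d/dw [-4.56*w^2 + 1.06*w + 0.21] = 1.06 - 9.12*w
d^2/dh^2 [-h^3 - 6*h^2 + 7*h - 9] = -6*h - 12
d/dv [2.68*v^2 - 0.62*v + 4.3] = 5.36*v - 0.62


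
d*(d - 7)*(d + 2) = d^3 - 5*d^2 - 14*d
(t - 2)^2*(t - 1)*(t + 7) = t^4 + 2*t^3 - 27*t^2 + 52*t - 28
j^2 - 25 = (j - 5)*(j + 5)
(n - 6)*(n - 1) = n^2 - 7*n + 6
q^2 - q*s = q*(q - s)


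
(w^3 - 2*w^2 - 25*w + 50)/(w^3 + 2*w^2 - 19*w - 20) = (w^2 - 7*w + 10)/(w^2 - 3*w - 4)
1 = 1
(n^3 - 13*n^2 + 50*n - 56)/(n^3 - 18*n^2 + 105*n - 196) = (n - 2)/(n - 7)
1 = 1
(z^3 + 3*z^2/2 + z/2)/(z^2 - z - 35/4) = 2*z*(2*z^2 + 3*z + 1)/(4*z^2 - 4*z - 35)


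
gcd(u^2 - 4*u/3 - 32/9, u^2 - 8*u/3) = u - 8/3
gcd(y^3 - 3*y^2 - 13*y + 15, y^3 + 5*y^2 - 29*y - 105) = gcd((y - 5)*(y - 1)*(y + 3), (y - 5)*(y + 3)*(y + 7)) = y^2 - 2*y - 15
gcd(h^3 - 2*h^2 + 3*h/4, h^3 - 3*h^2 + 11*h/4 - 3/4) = h^2 - 2*h + 3/4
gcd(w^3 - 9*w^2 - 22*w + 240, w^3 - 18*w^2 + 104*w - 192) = w^2 - 14*w + 48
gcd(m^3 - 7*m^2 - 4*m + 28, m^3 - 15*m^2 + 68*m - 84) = m^2 - 9*m + 14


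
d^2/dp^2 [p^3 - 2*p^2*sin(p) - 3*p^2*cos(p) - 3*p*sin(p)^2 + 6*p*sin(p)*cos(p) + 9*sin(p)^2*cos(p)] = 2*p^2*sin(p) + 3*p^2*cos(p) + 12*p*sin(p) - 12*p*sin(2*p) - 8*p*cos(p) - 6*p*cos(2*p) + 6*p - 4*sin(p) - 6*sin(2*p) - 33*cos(p)/4 + 12*cos(2*p) + 81*cos(3*p)/4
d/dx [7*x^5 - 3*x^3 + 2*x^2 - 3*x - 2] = 35*x^4 - 9*x^2 + 4*x - 3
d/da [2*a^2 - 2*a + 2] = 4*a - 2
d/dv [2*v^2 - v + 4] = 4*v - 1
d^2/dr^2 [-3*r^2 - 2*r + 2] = -6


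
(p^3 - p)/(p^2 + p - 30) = (p^3 - p)/(p^2 + p - 30)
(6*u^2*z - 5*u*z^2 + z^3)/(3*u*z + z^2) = (6*u^2 - 5*u*z + z^2)/(3*u + z)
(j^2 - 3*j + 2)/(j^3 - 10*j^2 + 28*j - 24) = (j - 1)/(j^2 - 8*j + 12)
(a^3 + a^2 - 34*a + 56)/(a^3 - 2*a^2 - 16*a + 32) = (a + 7)/(a + 4)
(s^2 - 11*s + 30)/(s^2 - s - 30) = (s - 5)/(s + 5)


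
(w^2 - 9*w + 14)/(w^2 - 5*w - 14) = (w - 2)/(w + 2)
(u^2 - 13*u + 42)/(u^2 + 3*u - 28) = (u^2 - 13*u + 42)/(u^2 + 3*u - 28)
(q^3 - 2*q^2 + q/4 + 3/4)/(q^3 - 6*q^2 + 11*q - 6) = (q^2 - q - 3/4)/(q^2 - 5*q + 6)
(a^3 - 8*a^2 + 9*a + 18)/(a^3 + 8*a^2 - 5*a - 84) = (a^2 - 5*a - 6)/(a^2 + 11*a + 28)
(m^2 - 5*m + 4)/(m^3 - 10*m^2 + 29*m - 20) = 1/(m - 5)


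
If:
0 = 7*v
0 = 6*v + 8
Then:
No Solution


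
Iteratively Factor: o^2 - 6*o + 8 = (o - 2)*(o - 4)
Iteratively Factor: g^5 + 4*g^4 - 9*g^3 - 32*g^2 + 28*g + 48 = (g + 4)*(g^4 - 9*g^2 + 4*g + 12) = (g + 1)*(g + 4)*(g^3 - g^2 - 8*g + 12) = (g - 2)*(g + 1)*(g + 4)*(g^2 + g - 6) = (g - 2)^2*(g + 1)*(g + 4)*(g + 3)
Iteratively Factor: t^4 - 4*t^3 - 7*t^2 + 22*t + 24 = (t - 3)*(t^3 - t^2 - 10*t - 8) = (t - 3)*(t + 1)*(t^2 - 2*t - 8) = (t - 3)*(t + 1)*(t + 2)*(t - 4)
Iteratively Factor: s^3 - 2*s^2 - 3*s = (s)*(s^2 - 2*s - 3) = s*(s + 1)*(s - 3)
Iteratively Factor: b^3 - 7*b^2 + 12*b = (b - 3)*(b^2 - 4*b) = (b - 4)*(b - 3)*(b)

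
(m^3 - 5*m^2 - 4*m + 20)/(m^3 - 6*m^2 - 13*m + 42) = (m^2 - 3*m - 10)/(m^2 - 4*m - 21)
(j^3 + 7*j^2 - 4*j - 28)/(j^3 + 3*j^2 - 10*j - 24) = (j^2 + 5*j - 14)/(j^2 + j - 12)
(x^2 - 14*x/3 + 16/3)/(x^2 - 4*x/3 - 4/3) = (3*x - 8)/(3*x + 2)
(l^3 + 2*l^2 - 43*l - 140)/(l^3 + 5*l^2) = 1 - 3/l - 28/l^2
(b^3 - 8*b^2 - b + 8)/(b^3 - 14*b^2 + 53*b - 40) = (b + 1)/(b - 5)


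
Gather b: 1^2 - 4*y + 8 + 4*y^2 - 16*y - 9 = 4*y^2 - 20*y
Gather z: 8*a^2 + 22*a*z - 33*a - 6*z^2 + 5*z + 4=8*a^2 - 33*a - 6*z^2 + z*(22*a + 5) + 4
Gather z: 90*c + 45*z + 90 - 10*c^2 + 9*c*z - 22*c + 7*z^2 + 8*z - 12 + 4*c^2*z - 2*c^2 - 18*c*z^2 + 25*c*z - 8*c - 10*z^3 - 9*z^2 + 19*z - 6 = -12*c^2 + 60*c - 10*z^3 + z^2*(-18*c - 2) + z*(4*c^2 + 34*c + 72) + 72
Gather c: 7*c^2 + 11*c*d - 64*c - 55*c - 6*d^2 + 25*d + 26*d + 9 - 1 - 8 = 7*c^2 + c*(11*d - 119) - 6*d^2 + 51*d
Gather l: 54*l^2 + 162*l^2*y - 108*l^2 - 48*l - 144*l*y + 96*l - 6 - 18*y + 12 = l^2*(162*y - 54) + l*(48 - 144*y) - 18*y + 6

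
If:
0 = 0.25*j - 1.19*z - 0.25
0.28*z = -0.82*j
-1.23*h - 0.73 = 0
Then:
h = -0.59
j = 0.07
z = -0.20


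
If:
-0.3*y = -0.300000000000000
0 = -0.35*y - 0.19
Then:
No Solution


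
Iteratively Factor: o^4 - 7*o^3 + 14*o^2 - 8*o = (o - 2)*(o^3 - 5*o^2 + 4*o) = (o - 2)*(o - 1)*(o^2 - 4*o) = o*(o - 2)*(o - 1)*(o - 4)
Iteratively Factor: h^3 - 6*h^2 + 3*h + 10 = (h - 5)*(h^2 - h - 2) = (h - 5)*(h - 2)*(h + 1)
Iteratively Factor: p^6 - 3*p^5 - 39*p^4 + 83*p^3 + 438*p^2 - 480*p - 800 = (p + 1)*(p^5 - 4*p^4 - 35*p^3 + 118*p^2 + 320*p - 800) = (p + 1)*(p + 4)*(p^4 - 8*p^3 - 3*p^2 + 130*p - 200) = (p - 5)*(p + 1)*(p + 4)*(p^3 - 3*p^2 - 18*p + 40) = (p - 5)^2*(p + 1)*(p + 4)*(p^2 + 2*p - 8) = (p - 5)^2*(p - 2)*(p + 1)*(p + 4)*(p + 4)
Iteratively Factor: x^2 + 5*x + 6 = (x + 3)*(x + 2)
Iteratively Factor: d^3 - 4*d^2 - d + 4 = (d - 1)*(d^2 - 3*d - 4) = (d - 1)*(d + 1)*(d - 4)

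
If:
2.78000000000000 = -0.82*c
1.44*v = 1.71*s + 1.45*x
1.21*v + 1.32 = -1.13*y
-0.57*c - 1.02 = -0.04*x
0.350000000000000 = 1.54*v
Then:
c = -3.39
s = 19.53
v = 0.23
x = -22.81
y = -1.41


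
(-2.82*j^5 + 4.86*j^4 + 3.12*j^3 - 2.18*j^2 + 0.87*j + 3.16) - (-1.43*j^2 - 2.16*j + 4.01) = -2.82*j^5 + 4.86*j^4 + 3.12*j^3 - 0.75*j^2 + 3.03*j - 0.85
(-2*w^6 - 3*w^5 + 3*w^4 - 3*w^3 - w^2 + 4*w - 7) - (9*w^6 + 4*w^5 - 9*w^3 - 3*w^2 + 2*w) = -11*w^6 - 7*w^5 + 3*w^4 + 6*w^3 + 2*w^2 + 2*w - 7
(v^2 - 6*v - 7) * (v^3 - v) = v^5 - 6*v^4 - 8*v^3 + 6*v^2 + 7*v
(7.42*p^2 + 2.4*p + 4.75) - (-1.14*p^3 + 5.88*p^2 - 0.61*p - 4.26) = 1.14*p^3 + 1.54*p^2 + 3.01*p + 9.01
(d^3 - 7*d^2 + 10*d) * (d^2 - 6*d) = d^5 - 13*d^4 + 52*d^3 - 60*d^2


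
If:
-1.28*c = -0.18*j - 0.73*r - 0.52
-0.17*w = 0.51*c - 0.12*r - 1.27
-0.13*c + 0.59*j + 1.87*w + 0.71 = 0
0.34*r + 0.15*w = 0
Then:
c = 5.97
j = 25.31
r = 3.51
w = -7.95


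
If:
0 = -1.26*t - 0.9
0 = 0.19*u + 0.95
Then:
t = -0.71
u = -5.00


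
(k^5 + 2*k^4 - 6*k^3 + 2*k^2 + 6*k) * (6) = 6*k^5 + 12*k^4 - 36*k^3 + 12*k^2 + 36*k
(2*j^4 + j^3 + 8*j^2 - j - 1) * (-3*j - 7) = -6*j^5 - 17*j^4 - 31*j^3 - 53*j^2 + 10*j + 7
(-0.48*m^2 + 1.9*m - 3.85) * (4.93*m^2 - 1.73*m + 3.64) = -2.3664*m^4 + 10.1974*m^3 - 24.0147*m^2 + 13.5765*m - 14.014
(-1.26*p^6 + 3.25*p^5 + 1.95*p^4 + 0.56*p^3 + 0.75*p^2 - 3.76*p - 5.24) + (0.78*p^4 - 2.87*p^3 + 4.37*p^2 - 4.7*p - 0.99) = -1.26*p^6 + 3.25*p^5 + 2.73*p^4 - 2.31*p^3 + 5.12*p^2 - 8.46*p - 6.23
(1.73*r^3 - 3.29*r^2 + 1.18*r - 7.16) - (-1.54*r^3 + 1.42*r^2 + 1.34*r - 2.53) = 3.27*r^3 - 4.71*r^2 - 0.16*r - 4.63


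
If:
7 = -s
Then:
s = -7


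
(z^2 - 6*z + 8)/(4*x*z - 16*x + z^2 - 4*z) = (z - 2)/(4*x + z)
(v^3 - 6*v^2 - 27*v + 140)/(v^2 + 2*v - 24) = (v^2 - 2*v - 35)/(v + 6)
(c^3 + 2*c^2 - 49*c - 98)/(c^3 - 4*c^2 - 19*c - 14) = (c + 7)/(c + 1)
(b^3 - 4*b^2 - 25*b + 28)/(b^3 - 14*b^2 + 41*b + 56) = (b^2 + 3*b - 4)/(b^2 - 7*b - 8)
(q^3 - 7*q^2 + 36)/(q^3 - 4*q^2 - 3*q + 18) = (q - 6)/(q - 3)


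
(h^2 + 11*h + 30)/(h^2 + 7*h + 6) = (h + 5)/(h + 1)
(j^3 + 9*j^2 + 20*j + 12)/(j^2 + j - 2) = (j^2 + 7*j + 6)/(j - 1)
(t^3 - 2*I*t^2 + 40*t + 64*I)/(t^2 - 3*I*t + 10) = (t^2 - 4*I*t + 32)/(t - 5*I)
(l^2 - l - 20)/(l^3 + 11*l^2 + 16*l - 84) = (l^2 - l - 20)/(l^3 + 11*l^2 + 16*l - 84)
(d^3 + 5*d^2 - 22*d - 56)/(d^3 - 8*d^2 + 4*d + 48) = (d + 7)/(d - 6)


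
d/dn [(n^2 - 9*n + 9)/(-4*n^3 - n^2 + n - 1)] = 4*n*(n^3 - 18*n^2 + 25*n + 4)/(16*n^6 + 8*n^5 - 7*n^4 + 6*n^3 + 3*n^2 - 2*n + 1)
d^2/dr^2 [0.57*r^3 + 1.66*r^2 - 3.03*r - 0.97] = 3.42*r + 3.32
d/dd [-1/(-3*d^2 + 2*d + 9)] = 2*(1 - 3*d)/(-3*d^2 + 2*d + 9)^2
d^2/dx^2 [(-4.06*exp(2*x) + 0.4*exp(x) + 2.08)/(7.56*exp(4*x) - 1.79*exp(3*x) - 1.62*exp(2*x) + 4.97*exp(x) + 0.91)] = (-928.174464*exp(9*x) + 370.577592*exp(8*x) + 1630.626074*exp(7*x) + 1342.825468*exp(6*x) + 76.1412360000001*exp(5*x) - 175.723498000001*exp(4*x) - 356.66251*exp(3*x) - 71.296134*exp(2*x) + 48.385792*exp(x) - 9.075976)*exp(x)/(432.081216*exp(12*x) - 306.914832*exp(11*x) - 205.097508*exp(10*x) + 977.959765*exp(9*x) - 203.557374*exp(8*x) - 405.418305*exp(7*x) + 584.314401*exp(6*x) + 127.468551*exp(5*x) - 142.674252*exp(4*x) + 74.355932*exp(3*x) + 63.408891*exp(2*x) + 12.346971*exp(x) + 0.753571)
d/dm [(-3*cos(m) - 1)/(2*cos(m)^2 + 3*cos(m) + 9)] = (6*sin(m)^2 - 4*cos(m) + 18)*sin(m)/(3*cos(m) + cos(2*m) + 10)^2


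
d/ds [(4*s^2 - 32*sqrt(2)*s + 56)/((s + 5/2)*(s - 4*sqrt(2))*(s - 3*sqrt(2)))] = 8*(-2*s^4 + 32*sqrt(2)*s^3 - 260*s^2 + 5*sqrt(2)*s^2 + 100*s + 392*sqrt(2)*s - 672 - 470*sqrt(2))/(4*s^6 - 56*sqrt(2)*s^5 + 20*s^5 - 280*sqrt(2)*s^4 + 609*s^4 - 1694*sqrt(2)*s^3 + 2920*s^3 - 6720*sqrt(2)*s^2 + 5954*s^2 - 8400*sqrt(2)*s + 11520*s + 14400)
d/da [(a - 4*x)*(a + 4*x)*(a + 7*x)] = 3*a^2 + 14*a*x - 16*x^2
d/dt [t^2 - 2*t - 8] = 2*t - 2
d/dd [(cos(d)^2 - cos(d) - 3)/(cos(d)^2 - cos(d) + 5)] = 8*(1 - 2*cos(d))*sin(d)/(sin(d)^2 + cos(d) - 6)^2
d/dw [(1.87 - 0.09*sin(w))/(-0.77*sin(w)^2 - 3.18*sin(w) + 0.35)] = (-0.0693*sin(w)^2 + 2.8798*sin(w) + 5.9151)*cos(w)/(0.5929*sin(w)^4 + 4.8972*sin(w)^3 + 9.5734*sin(w)^2 - 2.226*sin(w) + 0.1225)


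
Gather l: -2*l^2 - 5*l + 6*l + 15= -2*l^2 + l + 15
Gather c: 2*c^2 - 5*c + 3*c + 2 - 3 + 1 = 2*c^2 - 2*c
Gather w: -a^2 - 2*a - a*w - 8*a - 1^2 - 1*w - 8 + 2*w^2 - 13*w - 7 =-a^2 - 10*a + 2*w^2 + w*(-a - 14) - 16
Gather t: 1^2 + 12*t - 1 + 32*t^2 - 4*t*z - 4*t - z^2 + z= 32*t^2 + t*(8 - 4*z) - z^2 + z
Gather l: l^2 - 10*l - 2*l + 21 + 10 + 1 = l^2 - 12*l + 32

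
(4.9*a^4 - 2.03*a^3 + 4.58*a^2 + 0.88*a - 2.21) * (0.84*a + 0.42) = 4.116*a^5 + 0.3528*a^4 + 2.9946*a^3 + 2.6628*a^2 - 1.4868*a - 0.9282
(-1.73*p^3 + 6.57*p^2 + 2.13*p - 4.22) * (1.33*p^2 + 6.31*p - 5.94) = -2.3009*p^5 - 2.1782*p^4 + 54.5658*p^3 - 31.1981*p^2 - 39.2804*p + 25.0668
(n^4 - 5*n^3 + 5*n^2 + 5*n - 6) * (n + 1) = n^5 - 4*n^4 + 10*n^2 - n - 6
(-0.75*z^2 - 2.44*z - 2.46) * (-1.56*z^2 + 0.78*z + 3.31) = 1.17*z^4 + 3.2214*z^3 - 0.5481*z^2 - 9.9952*z - 8.1426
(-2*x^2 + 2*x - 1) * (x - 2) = -2*x^3 + 6*x^2 - 5*x + 2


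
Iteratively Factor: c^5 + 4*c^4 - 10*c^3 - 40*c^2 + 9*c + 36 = (c + 3)*(c^4 + c^3 - 13*c^2 - c + 12) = (c + 3)*(c + 4)*(c^3 - 3*c^2 - c + 3) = (c + 1)*(c + 3)*(c + 4)*(c^2 - 4*c + 3) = (c - 3)*(c + 1)*(c + 3)*(c + 4)*(c - 1)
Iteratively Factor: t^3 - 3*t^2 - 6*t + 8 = (t - 4)*(t^2 + t - 2) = (t - 4)*(t + 2)*(t - 1)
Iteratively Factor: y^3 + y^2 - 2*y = (y)*(y^2 + y - 2) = y*(y + 2)*(y - 1)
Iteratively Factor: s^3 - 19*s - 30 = (s - 5)*(s^2 + 5*s + 6) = (s - 5)*(s + 3)*(s + 2)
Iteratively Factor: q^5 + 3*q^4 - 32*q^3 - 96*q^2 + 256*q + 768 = (q - 4)*(q^4 + 7*q^3 - 4*q^2 - 112*q - 192) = (q - 4)*(q + 3)*(q^3 + 4*q^2 - 16*q - 64) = (q - 4)^2*(q + 3)*(q^2 + 8*q + 16) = (q - 4)^2*(q + 3)*(q + 4)*(q + 4)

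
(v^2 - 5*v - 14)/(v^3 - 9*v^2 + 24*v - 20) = (v^2 - 5*v - 14)/(v^3 - 9*v^2 + 24*v - 20)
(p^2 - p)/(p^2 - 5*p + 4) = p/(p - 4)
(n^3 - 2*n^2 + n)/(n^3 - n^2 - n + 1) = n/(n + 1)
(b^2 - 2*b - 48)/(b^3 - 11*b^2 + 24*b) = (b + 6)/(b*(b - 3))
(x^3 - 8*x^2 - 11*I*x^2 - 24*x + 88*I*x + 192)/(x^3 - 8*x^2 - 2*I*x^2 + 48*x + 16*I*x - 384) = (x - 3*I)/(x + 6*I)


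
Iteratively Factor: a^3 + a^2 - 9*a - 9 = (a + 3)*(a^2 - 2*a - 3) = (a + 1)*(a + 3)*(a - 3)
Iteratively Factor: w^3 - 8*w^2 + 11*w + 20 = (w - 5)*(w^2 - 3*w - 4) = (w - 5)*(w + 1)*(w - 4)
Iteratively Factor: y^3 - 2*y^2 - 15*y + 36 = (y - 3)*(y^2 + y - 12) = (y - 3)*(y + 4)*(y - 3)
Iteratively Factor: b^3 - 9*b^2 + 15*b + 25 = (b + 1)*(b^2 - 10*b + 25) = (b - 5)*(b + 1)*(b - 5)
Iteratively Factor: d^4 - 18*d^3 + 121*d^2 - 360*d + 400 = (d - 4)*(d^3 - 14*d^2 + 65*d - 100) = (d - 5)*(d - 4)*(d^2 - 9*d + 20) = (d - 5)^2*(d - 4)*(d - 4)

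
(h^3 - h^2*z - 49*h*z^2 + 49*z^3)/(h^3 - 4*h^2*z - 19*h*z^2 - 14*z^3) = (h^2 + 6*h*z - 7*z^2)/(h^2 + 3*h*z + 2*z^2)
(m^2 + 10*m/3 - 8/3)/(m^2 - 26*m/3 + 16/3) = (m + 4)/(m - 8)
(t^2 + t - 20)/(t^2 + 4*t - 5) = (t - 4)/(t - 1)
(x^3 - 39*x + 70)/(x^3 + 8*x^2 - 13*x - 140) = (x^2 - 7*x + 10)/(x^2 + x - 20)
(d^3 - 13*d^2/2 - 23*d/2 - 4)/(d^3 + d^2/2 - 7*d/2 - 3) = (2*d^2 - 15*d - 8)/(2*d^2 - d - 6)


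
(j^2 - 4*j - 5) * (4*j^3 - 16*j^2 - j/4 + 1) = 4*j^5 - 32*j^4 + 175*j^3/4 + 82*j^2 - 11*j/4 - 5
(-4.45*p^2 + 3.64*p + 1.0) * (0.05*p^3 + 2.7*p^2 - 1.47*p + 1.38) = -0.2225*p^5 - 11.833*p^4 + 16.4195*p^3 - 8.7918*p^2 + 3.5532*p + 1.38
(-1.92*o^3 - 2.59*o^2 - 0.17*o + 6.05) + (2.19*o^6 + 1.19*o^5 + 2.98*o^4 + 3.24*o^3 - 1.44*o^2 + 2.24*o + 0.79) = 2.19*o^6 + 1.19*o^5 + 2.98*o^4 + 1.32*o^3 - 4.03*o^2 + 2.07*o + 6.84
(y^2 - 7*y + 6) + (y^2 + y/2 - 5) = 2*y^2 - 13*y/2 + 1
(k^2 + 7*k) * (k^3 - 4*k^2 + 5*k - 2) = k^5 + 3*k^4 - 23*k^3 + 33*k^2 - 14*k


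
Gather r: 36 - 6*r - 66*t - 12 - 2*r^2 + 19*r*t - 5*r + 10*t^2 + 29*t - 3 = -2*r^2 + r*(19*t - 11) + 10*t^2 - 37*t + 21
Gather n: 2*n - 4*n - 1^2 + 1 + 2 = 2 - 2*n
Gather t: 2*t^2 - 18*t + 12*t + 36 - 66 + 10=2*t^2 - 6*t - 20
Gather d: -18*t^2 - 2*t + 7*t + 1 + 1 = -18*t^2 + 5*t + 2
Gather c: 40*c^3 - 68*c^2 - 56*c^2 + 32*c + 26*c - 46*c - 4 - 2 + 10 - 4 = 40*c^3 - 124*c^2 + 12*c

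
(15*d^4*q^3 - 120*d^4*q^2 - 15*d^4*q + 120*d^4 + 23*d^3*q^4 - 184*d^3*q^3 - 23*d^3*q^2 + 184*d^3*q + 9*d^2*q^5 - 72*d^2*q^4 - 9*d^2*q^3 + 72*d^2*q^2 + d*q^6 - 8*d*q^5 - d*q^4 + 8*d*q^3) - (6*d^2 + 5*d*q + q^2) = 15*d^4*q^3 - 120*d^4*q^2 - 15*d^4*q + 120*d^4 + 23*d^3*q^4 - 184*d^3*q^3 - 23*d^3*q^2 + 184*d^3*q + 9*d^2*q^5 - 72*d^2*q^4 - 9*d^2*q^3 + 72*d^2*q^2 - 6*d^2 + d*q^6 - 8*d*q^5 - d*q^4 + 8*d*q^3 - 5*d*q - q^2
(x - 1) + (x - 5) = 2*x - 6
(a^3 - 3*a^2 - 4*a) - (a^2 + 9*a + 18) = a^3 - 4*a^2 - 13*a - 18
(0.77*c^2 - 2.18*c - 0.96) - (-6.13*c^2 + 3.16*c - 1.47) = 6.9*c^2 - 5.34*c + 0.51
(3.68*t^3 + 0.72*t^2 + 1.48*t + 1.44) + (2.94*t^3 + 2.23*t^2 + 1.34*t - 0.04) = 6.62*t^3 + 2.95*t^2 + 2.82*t + 1.4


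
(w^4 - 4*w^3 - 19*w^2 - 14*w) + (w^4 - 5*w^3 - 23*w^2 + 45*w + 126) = 2*w^4 - 9*w^3 - 42*w^2 + 31*w + 126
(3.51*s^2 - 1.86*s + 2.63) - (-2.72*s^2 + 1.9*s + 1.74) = 6.23*s^2 - 3.76*s + 0.89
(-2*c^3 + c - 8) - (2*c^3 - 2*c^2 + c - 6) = -4*c^3 + 2*c^2 - 2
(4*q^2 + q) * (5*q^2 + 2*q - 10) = 20*q^4 + 13*q^3 - 38*q^2 - 10*q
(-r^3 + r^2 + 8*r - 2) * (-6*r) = 6*r^4 - 6*r^3 - 48*r^2 + 12*r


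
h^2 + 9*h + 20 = (h + 4)*(h + 5)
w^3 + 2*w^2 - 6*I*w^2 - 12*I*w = w*(w + 2)*(w - 6*I)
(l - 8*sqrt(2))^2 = l^2 - 16*sqrt(2)*l + 128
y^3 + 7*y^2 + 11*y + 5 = (y + 1)^2*(y + 5)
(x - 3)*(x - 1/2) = x^2 - 7*x/2 + 3/2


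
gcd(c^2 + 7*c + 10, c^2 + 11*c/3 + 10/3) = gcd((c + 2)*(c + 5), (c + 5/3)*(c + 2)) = c + 2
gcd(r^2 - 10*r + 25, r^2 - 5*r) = r - 5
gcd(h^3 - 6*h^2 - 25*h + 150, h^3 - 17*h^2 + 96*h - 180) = h^2 - 11*h + 30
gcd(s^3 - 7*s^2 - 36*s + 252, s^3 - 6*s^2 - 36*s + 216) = s^2 - 36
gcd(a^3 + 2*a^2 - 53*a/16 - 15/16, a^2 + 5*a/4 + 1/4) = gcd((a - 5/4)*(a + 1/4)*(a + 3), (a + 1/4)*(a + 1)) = a + 1/4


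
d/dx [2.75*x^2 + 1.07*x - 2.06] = 5.5*x + 1.07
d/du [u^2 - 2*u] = 2*u - 2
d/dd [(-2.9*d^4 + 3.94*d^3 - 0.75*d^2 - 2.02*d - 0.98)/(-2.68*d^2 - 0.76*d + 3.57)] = (15.544*d^5 - 3.9472*d^4 - 47.4008*d^3 + 37.3538*d^2 - 10.6078*d - 7.9562)/(7.1824*d^4 + 4.0736*d^3 - 18.5576*d^2 - 5.4264*d + 12.7449)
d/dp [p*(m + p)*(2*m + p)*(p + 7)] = 4*m^2*p + 14*m^2 + 9*m*p^2 + 42*m*p + 4*p^3 + 21*p^2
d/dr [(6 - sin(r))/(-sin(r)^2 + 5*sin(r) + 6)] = -cos(r)/(sin(r) + 1)^2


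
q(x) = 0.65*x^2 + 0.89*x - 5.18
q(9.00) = 55.48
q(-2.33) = -3.72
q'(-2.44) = -2.28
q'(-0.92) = -0.31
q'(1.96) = 3.44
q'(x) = 1.3*x + 0.89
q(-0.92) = -5.45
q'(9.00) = 12.59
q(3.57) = 6.28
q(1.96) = -0.94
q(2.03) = -0.69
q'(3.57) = 5.53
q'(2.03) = 3.53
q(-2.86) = -2.41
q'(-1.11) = -0.55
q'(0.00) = 0.89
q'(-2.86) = -2.83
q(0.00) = -5.18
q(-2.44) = -3.48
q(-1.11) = -5.37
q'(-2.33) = -2.14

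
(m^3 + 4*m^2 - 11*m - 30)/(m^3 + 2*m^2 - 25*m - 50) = (m - 3)/(m - 5)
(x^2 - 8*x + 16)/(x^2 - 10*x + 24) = (x - 4)/(x - 6)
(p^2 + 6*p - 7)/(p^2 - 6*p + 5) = (p + 7)/(p - 5)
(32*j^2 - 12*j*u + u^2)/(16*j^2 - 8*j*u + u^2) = (-8*j + u)/(-4*j + u)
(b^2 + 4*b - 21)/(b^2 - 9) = (b + 7)/(b + 3)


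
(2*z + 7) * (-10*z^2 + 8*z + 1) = -20*z^3 - 54*z^2 + 58*z + 7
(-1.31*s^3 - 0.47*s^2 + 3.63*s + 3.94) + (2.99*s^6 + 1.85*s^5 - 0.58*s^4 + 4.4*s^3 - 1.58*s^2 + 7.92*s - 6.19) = 2.99*s^6 + 1.85*s^5 - 0.58*s^4 + 3.09*s^3 - 2.05*s^2 + 11.55*s - 2.25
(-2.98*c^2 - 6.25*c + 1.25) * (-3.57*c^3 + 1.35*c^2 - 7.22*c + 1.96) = 10.6386*c^5 + 18.2895*c^4 + 8.6156*c^3 + 40.9717*c^2 - 21.275*c + 2.45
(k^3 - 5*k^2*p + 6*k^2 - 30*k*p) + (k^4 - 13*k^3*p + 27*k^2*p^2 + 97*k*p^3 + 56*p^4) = k^4 - 13*k^3*p + k^3 + 27*k^2*p^2 - 5*k^2*p + 6*k^2 + 97*k*p^3 - 30*k*p + 56*p^4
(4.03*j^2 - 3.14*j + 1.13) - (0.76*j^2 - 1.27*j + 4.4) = 3.27*j^2 - 1.87*j - 3.27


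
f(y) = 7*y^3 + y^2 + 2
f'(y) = 21*y^2 + 2*y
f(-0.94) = -2.93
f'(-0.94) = 16.68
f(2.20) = 81.38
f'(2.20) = 106.04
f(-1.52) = -20.27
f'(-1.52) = 45.48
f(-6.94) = -2289.62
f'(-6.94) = 997.56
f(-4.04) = -443.25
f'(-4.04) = 334.67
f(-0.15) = 2.00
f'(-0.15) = 0.17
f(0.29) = 2.25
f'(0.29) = 2.35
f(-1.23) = -9.51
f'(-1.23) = 29.31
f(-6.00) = -1474.00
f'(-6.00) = 744.00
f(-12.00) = -11950.00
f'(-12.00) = 3000.00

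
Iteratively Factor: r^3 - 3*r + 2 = (r - 1)*(r^2 + r - 2) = (r - 1)*(r + 2)*(r - 1)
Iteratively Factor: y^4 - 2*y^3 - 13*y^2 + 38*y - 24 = (y - 1)*(y^3 - y^2 - 14*y + 24) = (y - 3)*(y - 1)*(y^2 + 2*y - 8) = (y - 3)*(y - 1)*(y + 4)*(y - 2)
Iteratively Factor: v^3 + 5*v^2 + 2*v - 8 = (v - 1)*(v^2 + 6*v + 8) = (v - 1)*(v + 2)*(v + 4)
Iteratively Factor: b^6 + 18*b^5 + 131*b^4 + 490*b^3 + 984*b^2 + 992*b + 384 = (b + 4)*(b^5 + 14*b^4 + 75*b^3 + 190*b^2 + 224*b + 96) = (b + 2)*(b + 4)*(b^4 + 12*b^3 + 51*b^2 + 88*b + 48) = (b + 2)*(b + 4)^2*(b^3 + 8*b^2 + 19*b + 12) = (b + 2)*(b + 3)*(b + 4)^2*(b^2 + 5*b + 4) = (b + 1)*(b + 2)*(b + 3)*(b + 4)^2*(b + 4)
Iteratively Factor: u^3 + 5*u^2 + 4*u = (u)*(u^2 + 5*u + 4) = u*(u + 4)*(u + 1)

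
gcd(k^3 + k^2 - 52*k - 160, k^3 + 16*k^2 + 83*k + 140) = k^2 + 9*k + 20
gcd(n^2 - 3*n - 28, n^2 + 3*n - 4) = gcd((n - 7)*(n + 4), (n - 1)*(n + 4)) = n + 4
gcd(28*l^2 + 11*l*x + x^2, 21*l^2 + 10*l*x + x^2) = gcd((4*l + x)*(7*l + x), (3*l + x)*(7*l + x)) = 7*l + x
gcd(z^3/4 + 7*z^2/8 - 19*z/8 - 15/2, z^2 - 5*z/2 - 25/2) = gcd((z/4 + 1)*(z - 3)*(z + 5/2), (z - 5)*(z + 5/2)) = z + 5/2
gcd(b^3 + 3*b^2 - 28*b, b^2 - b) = b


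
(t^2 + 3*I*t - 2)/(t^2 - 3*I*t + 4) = (t + 2*I)/(t - 4*I)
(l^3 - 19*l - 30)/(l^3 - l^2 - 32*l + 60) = (l^2 + 5*l + 6)/(l^2 + 4*l - 12)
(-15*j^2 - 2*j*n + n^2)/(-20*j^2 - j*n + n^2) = (3*j + n)/(4*j + n)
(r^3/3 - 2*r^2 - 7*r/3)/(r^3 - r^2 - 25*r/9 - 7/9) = 3*r*(r - 7)/(9*r^2 - 18*r - 7)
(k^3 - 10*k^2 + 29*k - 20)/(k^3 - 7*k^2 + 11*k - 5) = (k - 4)/(k - 1)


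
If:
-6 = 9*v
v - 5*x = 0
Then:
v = -2/3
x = -2/15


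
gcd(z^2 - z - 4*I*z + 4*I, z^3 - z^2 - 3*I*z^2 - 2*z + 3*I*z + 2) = z - 1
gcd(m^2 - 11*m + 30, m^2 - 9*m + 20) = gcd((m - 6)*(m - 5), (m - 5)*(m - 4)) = m - 5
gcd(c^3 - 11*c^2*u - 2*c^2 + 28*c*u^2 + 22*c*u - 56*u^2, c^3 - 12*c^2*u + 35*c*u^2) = -c + 7*u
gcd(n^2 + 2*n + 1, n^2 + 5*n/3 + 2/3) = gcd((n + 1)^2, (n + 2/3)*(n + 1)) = n + 1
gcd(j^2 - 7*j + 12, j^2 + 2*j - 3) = 1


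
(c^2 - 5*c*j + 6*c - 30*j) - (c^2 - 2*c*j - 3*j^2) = -3*c*j + 6*c + 3*j^2 - 30*j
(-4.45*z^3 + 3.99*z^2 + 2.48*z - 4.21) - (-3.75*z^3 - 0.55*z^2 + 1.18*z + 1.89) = -0.7*z^3 + 4.54*z^2 + 1.3*z - 6.1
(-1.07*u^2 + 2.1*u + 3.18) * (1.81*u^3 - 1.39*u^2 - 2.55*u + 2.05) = -1.9367*u^5 + 5.2883*u^4 + 5.5653*u^3 - 11.9687*u^2 - 3.804*u + 6.519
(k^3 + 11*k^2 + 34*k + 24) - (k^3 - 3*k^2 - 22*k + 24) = 14*k^2 + 56*k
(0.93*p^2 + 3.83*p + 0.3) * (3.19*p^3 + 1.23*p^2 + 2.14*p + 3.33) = 2.9667*p^5 + 13.3616*p^4 + 7.6581*p^3 + 11.6621*p^2 + 13.3959*p + 0.999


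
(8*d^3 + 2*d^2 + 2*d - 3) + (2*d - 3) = 8*d^3 + 2*d^2 + 4*d - 6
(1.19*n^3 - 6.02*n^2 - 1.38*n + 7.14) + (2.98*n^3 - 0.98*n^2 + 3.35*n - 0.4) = 4.17*n^3 - 7.0*n^2 + 1.97*n + 6.74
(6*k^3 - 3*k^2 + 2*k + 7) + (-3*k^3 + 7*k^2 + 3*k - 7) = 3*k^3 + 4*k^2 + 5*k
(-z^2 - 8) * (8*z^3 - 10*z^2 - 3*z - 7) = -8*z^5 + 10*z^4 - 61*z^3 + 87*z^2 + 24*z + 56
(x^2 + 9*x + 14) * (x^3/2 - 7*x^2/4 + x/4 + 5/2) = x^5/2 + 11*x^4/4 - 17*x^3/2 - 79*x^2/4 + 26*x + 35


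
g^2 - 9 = (g - 3)*(g + 3)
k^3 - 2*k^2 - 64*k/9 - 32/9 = (k - 4)*(k + 2/3)*(k + 4/3)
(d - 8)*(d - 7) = d^2 - 15*d + 56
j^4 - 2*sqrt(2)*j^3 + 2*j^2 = j^2*(j - sqrt(2))^2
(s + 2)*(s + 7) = s^2 + 9*s + 14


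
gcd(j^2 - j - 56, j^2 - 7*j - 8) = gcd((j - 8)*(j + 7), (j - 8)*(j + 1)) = j - 8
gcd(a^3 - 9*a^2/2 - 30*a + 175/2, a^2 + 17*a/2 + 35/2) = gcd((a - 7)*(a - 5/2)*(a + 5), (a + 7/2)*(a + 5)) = a + 5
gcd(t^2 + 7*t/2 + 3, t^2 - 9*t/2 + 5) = 1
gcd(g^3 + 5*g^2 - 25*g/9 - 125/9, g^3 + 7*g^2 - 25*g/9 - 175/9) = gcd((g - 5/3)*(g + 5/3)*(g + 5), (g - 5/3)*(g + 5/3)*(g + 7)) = g^2 - 25/9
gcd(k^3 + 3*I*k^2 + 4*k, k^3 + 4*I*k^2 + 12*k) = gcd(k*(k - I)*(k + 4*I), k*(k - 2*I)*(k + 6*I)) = k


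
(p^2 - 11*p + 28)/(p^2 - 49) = (p - 4)/(p + 7)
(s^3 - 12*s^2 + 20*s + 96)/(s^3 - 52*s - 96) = (s - 6)/(s + 6)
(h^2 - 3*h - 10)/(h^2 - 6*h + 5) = (h + 2)/(h - 1)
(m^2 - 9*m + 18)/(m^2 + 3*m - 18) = (m - 6)/(m + 6)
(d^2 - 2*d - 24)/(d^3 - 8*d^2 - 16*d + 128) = (d - 6)/(d^2 - 12*d + 32)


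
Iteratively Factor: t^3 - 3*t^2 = (t)*(t^2 - 3*t) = t^2*(t - 3)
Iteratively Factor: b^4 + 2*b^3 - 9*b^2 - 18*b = (b + 2)*(b^3 - 9*b) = (b + 2)*(b + 3)*(b^2 - 3*b) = b*(b + 2)*(b + 3)*(b - 3)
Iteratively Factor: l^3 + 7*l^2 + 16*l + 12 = (l + 2)*(l^2 + 5*l + 6) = (l + 2)*(l + 3)*(l + 2)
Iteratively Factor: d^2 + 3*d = (d)*(d + 3)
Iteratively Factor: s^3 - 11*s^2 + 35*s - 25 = (s - 5)*(s^2 - 6*s + 5) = (s - 5)^2*(s - 1)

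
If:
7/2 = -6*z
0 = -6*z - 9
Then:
No Solution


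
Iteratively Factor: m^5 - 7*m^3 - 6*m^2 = (m)*(m^4 - 7*m^2 - 6*m) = m*(m - 3)*(m^3 + 3*m^2 + 2*m) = m*(m - 3)*(m + 1)*(m^2 + 2*m) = m^2*(m - 3)*(m + 1)*(m + 2)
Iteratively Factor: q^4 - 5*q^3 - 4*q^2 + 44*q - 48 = (q - 2)*(q^3 - 3*q^2 - 10*q + 24) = (q - 4)*(q - 2)*(q^2 + q - 6) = (q - 4)*(q - 2)*(q + 3)*(q - 2)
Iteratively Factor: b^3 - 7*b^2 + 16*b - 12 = (b - 2)*(b^2 - 5*b + 6) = (b - 3)*(b - 2)*(b - 2)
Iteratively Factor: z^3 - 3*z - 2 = (z - 2)*(z^2 + 2*z + 1) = (z - 2)*(z + 1)*(z + 1)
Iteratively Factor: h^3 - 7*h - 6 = (h + 1)*(h^2 - h - 6) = (h - 3)*(h + 1)*(h + 2)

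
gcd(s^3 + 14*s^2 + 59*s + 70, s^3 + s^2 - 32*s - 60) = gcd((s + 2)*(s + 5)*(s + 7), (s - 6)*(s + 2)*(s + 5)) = s^2 + 7*s + 10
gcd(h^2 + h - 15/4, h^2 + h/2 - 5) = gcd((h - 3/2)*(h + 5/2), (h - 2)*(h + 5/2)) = h + 5/2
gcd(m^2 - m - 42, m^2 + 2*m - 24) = m + 6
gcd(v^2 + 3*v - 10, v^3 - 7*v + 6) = v - 2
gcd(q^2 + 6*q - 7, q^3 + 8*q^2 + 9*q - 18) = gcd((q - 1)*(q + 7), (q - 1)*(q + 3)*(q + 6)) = q - 1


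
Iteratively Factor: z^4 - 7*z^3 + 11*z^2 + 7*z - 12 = (z - 1)*(z^3 - 6*z^2 + 5*z + 12) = (z - 1)*(z + 1)*(z^2 - 7*z + 12) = (z - 3)*(z - 1)*(z + 1)*(z - 4)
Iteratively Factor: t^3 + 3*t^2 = (t)*(t^2 + 3*t) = t*(t + 3)*(t)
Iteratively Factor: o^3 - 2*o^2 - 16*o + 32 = (o - 4)*(o^2 + 2*o - 8) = (o - 4)*(o + 4)*(o - 2)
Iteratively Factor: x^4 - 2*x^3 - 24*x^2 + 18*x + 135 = (x - 3)*(x^3 + x^2 - 21*x - 45) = (x - 3)*(x + 3)*(x^2 - 2*x - 15) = (x - 3)*(x + 3)^2*(x - 5)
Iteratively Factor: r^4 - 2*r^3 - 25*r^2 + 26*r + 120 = (r + 4)*(r^3 - 6*r^2 - r + 30) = (r - 5)*(r + 4)*(r^2 - r - 6) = (r - 5)*(r + 2)*(r + 4)*(r - 3)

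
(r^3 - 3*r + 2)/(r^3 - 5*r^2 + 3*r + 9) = (r^3 - 3*r + 2)/(r^3 - 5*r^2 + 3*r + 9)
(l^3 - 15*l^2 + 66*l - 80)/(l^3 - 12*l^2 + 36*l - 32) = (l - 5)/(l - 2)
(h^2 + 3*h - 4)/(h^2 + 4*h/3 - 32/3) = 3*(h - 1)/(3*h - 8)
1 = 1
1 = 1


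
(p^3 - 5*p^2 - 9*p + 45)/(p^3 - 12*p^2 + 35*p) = (p^2 - 9)/(p*(p - 7))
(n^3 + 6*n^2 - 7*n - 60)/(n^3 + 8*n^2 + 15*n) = (n^2 + n - 12)/(n*(n + 3))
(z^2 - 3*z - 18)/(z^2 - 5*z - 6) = (z + 3)/(z + 1)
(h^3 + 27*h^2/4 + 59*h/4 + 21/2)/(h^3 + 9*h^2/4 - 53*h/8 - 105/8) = 2*(h + 2)/(2*h - 5)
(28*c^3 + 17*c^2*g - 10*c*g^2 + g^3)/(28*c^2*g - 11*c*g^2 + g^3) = (c + g)/g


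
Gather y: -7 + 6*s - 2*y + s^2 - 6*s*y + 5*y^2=s^2 + 6*s + 5*y^2 + y*(-6*s - 2) - 7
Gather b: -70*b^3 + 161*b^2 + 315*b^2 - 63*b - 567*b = -70*b^3 + 476*b^2 - 630*b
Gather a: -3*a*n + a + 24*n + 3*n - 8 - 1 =a*(1 - 3*n) + 27*n - 9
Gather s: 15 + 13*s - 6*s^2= -6*s^2 + 13*s + 15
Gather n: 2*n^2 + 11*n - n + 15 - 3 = 2*n^2 + 10*n + 12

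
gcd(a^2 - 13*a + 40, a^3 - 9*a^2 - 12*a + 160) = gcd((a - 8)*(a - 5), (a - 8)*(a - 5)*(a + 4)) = a^2 - 13*a + 40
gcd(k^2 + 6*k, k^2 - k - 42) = k + 6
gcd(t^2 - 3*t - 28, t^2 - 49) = t - 7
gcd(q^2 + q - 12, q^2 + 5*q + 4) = q + 4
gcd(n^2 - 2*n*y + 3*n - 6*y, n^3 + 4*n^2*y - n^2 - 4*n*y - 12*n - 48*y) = n + 3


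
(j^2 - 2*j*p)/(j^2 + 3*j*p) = (j - 2*p)/(j + 3*p)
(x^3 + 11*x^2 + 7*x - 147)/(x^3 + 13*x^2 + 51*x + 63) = (x^2 + 4*x - 21)/(x^2 + 6*x + 9)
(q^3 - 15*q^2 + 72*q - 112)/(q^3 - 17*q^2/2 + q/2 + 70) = 2*(q - 4)/(2*q + 5)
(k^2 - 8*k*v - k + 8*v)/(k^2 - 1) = (k - 8*v)/(k + 1)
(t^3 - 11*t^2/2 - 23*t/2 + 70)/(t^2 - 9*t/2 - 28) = (t^2 - 9*t + 20)/(t - 8)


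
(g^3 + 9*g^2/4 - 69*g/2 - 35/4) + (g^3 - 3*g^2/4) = 2*g^3 + 3*g^2/2 - 69*g/2 - 35/4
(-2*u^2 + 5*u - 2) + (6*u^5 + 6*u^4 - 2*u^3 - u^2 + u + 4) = 6*u^5 + 6*u^4 - 2*u^3 - 3*u^2 + 6*u + 2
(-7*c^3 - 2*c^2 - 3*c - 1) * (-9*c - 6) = 63*c^4 + 60*c^3 + 39*c^2 + 27*c + 6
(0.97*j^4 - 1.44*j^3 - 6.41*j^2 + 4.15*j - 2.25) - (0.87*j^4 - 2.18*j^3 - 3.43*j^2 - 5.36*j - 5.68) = 0.1*j^4 + 0.74*j^3 - 2.98*j^2 + 9.51*j + 3.43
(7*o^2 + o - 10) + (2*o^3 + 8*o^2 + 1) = 2*o^3 + 15*o^2 + o - 9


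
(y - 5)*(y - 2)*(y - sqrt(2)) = y^3 - 7*y^2 - sqrt(2)*y^2 + 7*sqrt(2)*y + 10*y - 10*sqrt(2)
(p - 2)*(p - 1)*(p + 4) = p^3 + p^2 - 10*p + 8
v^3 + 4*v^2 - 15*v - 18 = (v - 3)*(v + 1)*(v + 6)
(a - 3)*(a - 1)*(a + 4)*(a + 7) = a^4 + 7*a^3 - 13*a^2 - 79*a + 84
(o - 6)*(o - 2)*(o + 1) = o^3 - 7*o^2 + 4*o + 12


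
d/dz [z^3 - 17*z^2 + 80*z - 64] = 3*z^2 - 34*z + 80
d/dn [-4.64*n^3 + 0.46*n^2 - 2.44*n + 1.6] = -13.92*n^2 + 0.92*n - 2.44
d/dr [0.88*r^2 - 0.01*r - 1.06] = 1.76*r - 0.01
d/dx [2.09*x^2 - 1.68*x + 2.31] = 4.18*x - 1.68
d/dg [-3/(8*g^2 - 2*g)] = 3*(8*g - 1)/(2*g^2*(4*g - 1)^2)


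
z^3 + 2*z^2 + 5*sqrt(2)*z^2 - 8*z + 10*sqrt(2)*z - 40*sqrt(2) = (z - 2)*(z + 4)*(z + 5*sqrt(2))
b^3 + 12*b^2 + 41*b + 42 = (b + 2)*(b + 3)*(b + 7)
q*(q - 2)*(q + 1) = q^3 - q^2 - 2*q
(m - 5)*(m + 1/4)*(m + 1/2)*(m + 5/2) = m^4 - 7*m^3/4 - 57*m^2/4 - 155*m/16 - 25/16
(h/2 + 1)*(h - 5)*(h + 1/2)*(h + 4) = h^4/2 + 3*h^3/4 - 43*h^2/4 - 51*h/2 - 10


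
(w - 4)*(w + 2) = w^2 - 2*w - 8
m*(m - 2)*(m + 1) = m^3 - m^2 - 2*m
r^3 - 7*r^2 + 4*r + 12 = (r - 6)*(r - 2)*(r + 1)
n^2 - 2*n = n*(n - 2)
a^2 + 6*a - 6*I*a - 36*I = (a + 6)*(a - 6*I)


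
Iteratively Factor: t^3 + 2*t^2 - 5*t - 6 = (t + 1)*(t^2 + t - 6) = (t - 2)*(t + 1)*(t + 3)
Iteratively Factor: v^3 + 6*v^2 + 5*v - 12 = (v + 4)*(v^2 + 2*v - 3) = (v + 3)*(v + 4)*(v - 1)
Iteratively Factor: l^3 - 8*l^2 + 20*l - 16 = (l - 2)*(l^2 - 6*l + 8) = (l - 2)^2*(l - 4)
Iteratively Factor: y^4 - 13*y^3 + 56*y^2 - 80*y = (y)*(y^3 - 13*y^2 + 56*y - 80) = y*(y - 4)*(y^2 - 9*y + 20) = y*(y - 4)^2*(y - 5)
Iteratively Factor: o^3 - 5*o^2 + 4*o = (o)*(o^2 - 5*o + 4) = o*(o - 1)*(o - 4)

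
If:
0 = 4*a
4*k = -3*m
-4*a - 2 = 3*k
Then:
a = 0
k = -2/3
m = 8/9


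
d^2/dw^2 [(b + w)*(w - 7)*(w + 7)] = 2*b + 6*w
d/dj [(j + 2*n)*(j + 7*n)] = 2*j + 9*n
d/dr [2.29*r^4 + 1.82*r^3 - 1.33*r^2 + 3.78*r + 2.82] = 9.16*r^3 + 5.46*r^2 - 2.66*r + 3.78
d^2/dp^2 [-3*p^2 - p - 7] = -6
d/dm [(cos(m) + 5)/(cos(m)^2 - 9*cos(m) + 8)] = (cos(m)^2 + 10*cos(m) - 53)*sin(m)/(cos(m)^2 - 9*cos(m) + 8)^2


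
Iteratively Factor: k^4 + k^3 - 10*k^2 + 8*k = (k - 2)*(k^3 + 3*k^2 - 4*k) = (k - 2)*(k - 1)*(k^2 + 4*k) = (k - 2)*(k - 1)*(k + 4)*(k)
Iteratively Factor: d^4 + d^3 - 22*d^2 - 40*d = (d)*(d^3 + d^2 - 22*d - 40) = d*(d - 5)*(d^2 + 6*d + 8) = d*(d - 5)*(d + 4)*(d + 2)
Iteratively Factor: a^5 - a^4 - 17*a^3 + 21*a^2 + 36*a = (a - 3)*(a^4 + 2*a^3 - 11*a^2 - 12*a) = a*(a - 3)*(a^3 + 2*a^2 - 11*a - 12) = a*(a - 3)*(a + 1)*(a^2 + a - 12) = a*(a - 3)*(a + 1)*(a + 4)*(a - 3)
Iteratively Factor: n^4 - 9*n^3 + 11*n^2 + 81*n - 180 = (n - 5)*(n^3 - 4*n^2 - 9*n + 36) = (n - 5)*(n - 4)*(n^2 - 9) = (n - 5)*(n - 4)*(n - 3)*(n + 3)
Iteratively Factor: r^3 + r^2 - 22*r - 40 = (r + 4)*(r^2 - 3*r - 10) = (r + 2)*(r + 4)*(r - 5)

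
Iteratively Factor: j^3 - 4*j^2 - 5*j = (j - 5)*(j^2 + j) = j*(j - 5)*(j + 1)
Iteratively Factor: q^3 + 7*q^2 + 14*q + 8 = (q + 1)*(q^2 + 6*q + 8) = (q + 1)*(q + 2)*(q + 4)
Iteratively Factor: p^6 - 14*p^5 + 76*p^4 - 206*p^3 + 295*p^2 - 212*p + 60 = (p - 2)*(p^5 - 12*p^4 + 52*p^3 - 102*p^2 + 91*p - 30) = (p - 3)*(p - 2)*(p^4 - 9*p^3 + 25*p^2 - 27*p + 10) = (p - 3)*(p - 2)^2*(p^3 - 7*p^2 + 11*p - 5) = (p - 3)*(p - 2)^2*(p - 1)*(p^2 - 6*p + 5) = (p - 5)*(p - 3)*(p - 2)^2*(p - 1)*(p - 1)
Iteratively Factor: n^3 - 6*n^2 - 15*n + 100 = (n + 4)*(n^2 - 10*n + 25) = (n - 5)*(n + 4)*(n - 5)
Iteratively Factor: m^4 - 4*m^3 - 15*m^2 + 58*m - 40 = (m + 4)*(m^3 - 8*m^2 + 17*m - 10) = (m - 5)*(m + 4)*(m^2 - 3*m + 2) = (m - 5)*(m - 2)*(m + 4)*(m - 1)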